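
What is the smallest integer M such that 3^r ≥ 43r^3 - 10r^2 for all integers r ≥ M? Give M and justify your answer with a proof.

At r = 9: 19683 < 30537, so the inequality fails and M ≥ 10. We prove 3^r ≥ 43r^3 - 10r^2 for all r ≥ 10.
When r = 10: 3^r = 59049 and 43r^3 - 10r^2 = 42000, so 59049 ≥ 42000.
Inductive step: suppose the statement holds for some k ≥ 10, so 3^k ≥ 43k^3 - 10k^2.
Then 3^(k + 1) = 3·(3^k) ≥ 3·(43k^3 - 10k^2).
Also, for k ≥ 10 we have 3·(43k^3 - 10k^2) ≥ 43(k+1)^3 - 10(k+1)^2, since 3·(43k^3 - 10k^2) − (43(k+1)^3 - 10(k+1)^2) = 86k^3 - 149k^2 - 109k - 33, which is nonnegative for all k ≥ 10.
Combining, 3^(k + 1) ≥ 43(k+1)^3 - 10(k+1)^2.
Hence, by induction on r, the claim holds for every r ≥ 10.
Hence the smallest such M is 10.

M = 10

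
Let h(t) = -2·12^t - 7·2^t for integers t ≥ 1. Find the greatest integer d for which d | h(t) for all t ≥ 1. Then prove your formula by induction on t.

Computing the first values: h(1) = -38 and h(2) = -316; gcd(-38, -316) = 2, so d ≤ 2.
We prove 2 | -2·12^t - 7·2^t for all t ≥ 1 by induction on t.
When t = 1: h(1) = -38 = 2·(-19), so 2 | h(1).
Suppose the result is true for t = m, i.e. 2 | h(m). Then
h(m+1) − 12·h(m) = (-2·12^(m+1) - 7·2^(m+1)) − 12·(-2·12^m - 7·2^m) = (-7)·2^m·(2 − 12) = (70)·2^m. Since 2 | h(m) by the inductive hypothesis, 2 | 12·h(m); and 2 | 70 since 70 = 2·35. Therefore 2 | h(m+1).
This completes the induction.
Therefore the largest such d is 2.

d = 2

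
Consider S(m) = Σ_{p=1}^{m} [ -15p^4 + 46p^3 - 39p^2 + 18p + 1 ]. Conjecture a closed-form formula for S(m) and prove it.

S(m) = -m(3m^4 - 4m^3 - 5m^2 - m - 4)

We claim S(m) = -m(3m^4 - 4m^3 - 5m^2 - m - 4) for all m ≥ 1.
For the base case m = 1: S(1) = 11, and the closed form gives 11. They agree.
For the inductive step, assume it holds for an arbitrary p ≥ 1, so S(p) = p(-3p^4 + 4p^3 + 5p^2 + p + 4).
Then S(p+1) = S(p) + (-15p^4 - 14p^3 + 9p^2 + 18p + 11) = (p(-3p^4 + 4p^3 + 5p^2 + p + 4)) + (-15p^4 - 14p^3 + 9p^2 + 18p + 11).
Simplifying, S(p+1) = -(p + 1)(3p^4 + 8p^3 + p^2 - 11p - 11) = -(p+1)(3(p+1)^4 - 4(p+1)^3 - 5(p+1)^2 - (p+1) - 4),
which is the closed form with m = p+1.
This completes the induction.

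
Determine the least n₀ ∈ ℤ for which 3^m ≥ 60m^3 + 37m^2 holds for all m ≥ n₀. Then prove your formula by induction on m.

n₀ = 11

At m = 10: 59049 < 63700, so the inequality fails and n₀ ≥ 11. We prove 3^m ≥ 60m^3 + 37m^2 for all m ≥ 11.
Base step (m = 11): 3^m = 177147 and 60m^3 + 37m^2 = 84337, so 177147 ≥ 84337.
Inductive step: suppose the statement holds for some k ≥ 11, so 3^k ≥ 60k^3 + 37k^2.
Then 3^(k + 1) = 3·(3^k) ≥ 3·(60k^3 + 37k^2).
Also, for k ≥ 11 we have 3·(60k^3 + 37k^2) ≥ 60(k+1)^3 + 37(k+1)^2, since 3·(60k^3 + 37k^2) − (60(k+1)^3 + 37(k+1)^2) = 120k^3 - 106k^2 - 254k - 97, which is nonnegative for all k ≥ 11.
Combining, 3^(k + 1) ≥ 60(k+1)^3 + 37(k+1)^2.
By induction, the statement is established for all m ≥ 11.
Hence the smallest such n₀ is 11.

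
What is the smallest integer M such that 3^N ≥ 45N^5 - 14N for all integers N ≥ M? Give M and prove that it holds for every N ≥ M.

M = 17

At N = 16: 43046721 < 47185696, so the inequality fails and M ≥ 17. We prove 3^N ≥ 45N^5 - 14N for all N ≥ 17.
Base step (N = 17): 3^N = 129140163 and 45N^5 - 14N = 63893327, so 129140163 ≥ 63893327.
Inductive step: suppose the statement holds for some m ≥ 17, so 3^m ≥ 45m^5 - 14m.
Then 3^(m + 1) = 3·(3^m) ≥ 3·(45m^5 - 14m).
Also, for m ≥ 17 we have 3·(45m^5 - 14m) ≥ 45(m+1)^5 - 14(m+1), since 3·(45m^5 - 14m) − (45(m+1)^5 - 14(m+1)) = 90m^5 - 225m^4 - 450m^3 - 450m^2 - 253m - 31, which is nonnegative for all m ≥ 17.
Combining, 3^(m + 1) ≥ 45(m+1)^5 - 14(m+1).
By the principle of mathematical induction, the result holds for all N ≥ 17.
Hence the smallest such M is 17.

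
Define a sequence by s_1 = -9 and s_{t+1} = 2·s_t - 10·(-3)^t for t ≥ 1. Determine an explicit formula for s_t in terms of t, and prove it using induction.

s_t = 2(-3)^t - 3·2^(t - 1)

Computing the first terms: s_1 = -9, s_2 = 12, s_3 = -66. This suggests s_t = 2(-3)^t - 3·2^(t - 1).
For the base case t = 1: the formula gives -9 = -9 = s_1.
Inductive step: assume the claim holds for t = k, so s_k = 2(-3)^k - 3·2^(k - 1).
Then s_{k+1} = 2·s_k - 10·(-3)^k = 2·(2(-3)^k - 3·2^(k - 1)) - 10·(-3)^k = 2(-3)^(k + 1) - 3·2^k = 2(-3)^(k+1) - 3·2^((k+1) - 1),
which is the claimed formula at t = k+1.
By the principle of mathematical induction, the result holds for all t ≥ 1.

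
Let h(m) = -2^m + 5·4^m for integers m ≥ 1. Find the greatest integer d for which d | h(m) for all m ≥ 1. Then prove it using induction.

Computing the first values: h(1) = 18 and h(2) = 76; gcd(18, 76) = 2, so d ≤ 2.
We prove 2 | -2^m + 5·4^m for all m ≥ 1 by induction on m.
When m = 1: h(1) = 18 = 2·(9), so 2 | h(1).
Inductive step: suppose the statement holds for some r ≥ 1, i.e. 2 | h(r). Then
h(r+1) − 4·h(r) = (-2^(r+1) + 5·4^(r+1)) − 4·(-2^r + 5·4^r) = (-1)·2^r·(2 − 4) = (2)·2^r. Since 2 | h(r) by the inductive hypothesis, 2 | 4·h(r); and 2 | 2 since 2 = 2·1. Therefore 2 | h(r+1).
This completes the induction.
Therefore the largest such d is 2.

d = 2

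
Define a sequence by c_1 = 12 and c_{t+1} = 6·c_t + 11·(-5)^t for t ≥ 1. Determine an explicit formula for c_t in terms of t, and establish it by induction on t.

Computing the first terms: c_1 = 12, c_2 = 17, c_3 = 377. This suggests c_t = -(-5)^t + 7·6^(t - 1).
Base step (t = 1): the formula gives 12 = 12 = c_1.
Inductive step: suppose the statement holds for some r ≥ 1, so c_r = -(-5)^r + 7·6^(r - 1).
Then c_{r+1} = 6·c_r + 11·(-5)^r = 6·(-(-5)^r + 7·6^(r - 1)) + 11·(-5)^r = -(-5)^(r + 1) + 7·6^r = -(-5)^(r+1) + 7·6^((r+1) - 1),
which is the claimed formula at t = r+1.
This completes the induction.

c_t = -(-5)^t + 7·6^(t - 1)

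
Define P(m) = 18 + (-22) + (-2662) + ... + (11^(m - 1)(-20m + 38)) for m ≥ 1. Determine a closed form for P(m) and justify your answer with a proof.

P(m) = 2·11^m(-m + 2) - 4

We claim P(m) = 2·11^m(-m + 2) - 4 for all m ≥ 1.
Base step (m = 1): P(1) = 18, and the closed form gives 18. They agree.
Inductive step: assume the claim holds for m = j, so P(j) = 2·11^j(-j + 2) - 4.
Then P(j+1) = P(j) + (11^j(-20j + 18)) = (2·11^j(-j + 2) - 4) + (11^j(-20j + 18)).
Simplifying, P(j+1) = -22·11^j·j + 22·11^j - 4 = 2·11^(j+1)(-(j+1) + 2) - 4,
which is the closed form with m = j+1.
Hence, by induction on m, the claim holds for every m ≥ 1.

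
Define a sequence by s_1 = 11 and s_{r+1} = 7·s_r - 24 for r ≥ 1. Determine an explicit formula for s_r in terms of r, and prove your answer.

Computing the first terms: s_1 = 11, s_2 = 53, s_3 = 347. This suggests s_r = 7^r + 4.
For the base case r = 1: the formula gives 11 = 11 = s_1.
Inductive step: assume the claim holds for r = k, so s_k = 7^k + 4.
Then s_{k+1} = 7·s_k - 24 = 7·(7^k + 4) - 24 = 7^(k + 1) + 4,
which is the claimed formula at r = k+1.
This completes the induction.

s_r = 7^r + 4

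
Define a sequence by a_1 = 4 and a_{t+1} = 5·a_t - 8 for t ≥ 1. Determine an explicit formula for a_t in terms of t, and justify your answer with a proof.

Computing the first terms: a_1 = 4, a_2 = 12, a_3 = 52. This suggests a_t = 2·5^(t - 1) + 2.
When t = 1: the formula gives 4 = 4 = a_1.
Suppose the result is true for t = k, so a_k = 2·5^(k - 1) + 2.
Then a_{k+1} = 5·a_k - 8 = 5·(2·5^(k - 1) + 2) - 8 = 2·5^k + 2 = 2·5^((k+1) - 1) + 2,
which is the claimed formula at t = k+1.
Hence, by induction on t, the claim holds for every t ≥ 1.

a_t = 2·5^(t - 1) + 2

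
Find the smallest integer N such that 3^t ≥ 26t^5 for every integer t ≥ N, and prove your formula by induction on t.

N = 16

At t = 15: 14348907 < 19743750, so the inequality fails and N ≥ 16. We prove 3^t ≥ 26t^5 for all t ≥ 16.
Base case (t = 16): 3^t = 43046721 and 26t^5 = 27262976, so 43046721 ≥ 27262976.
Inductive step: assume the claim holds for t = r, so 3^r ≥ 26r^5.
Then 3^(r + 1) = 3·(3^r) ≥ 3·(26r^5).
Also, for r ≥ 16 we have 3·(26r^5) ≥ 26(r+1)^5, since 3 ≥ (1 + 1/r)^5 for all r ≥ 16.
Combining, 3^(r + 1) ≥ 26(r+1)^5.
This completes the induction.
Hence the smallest such N is 16.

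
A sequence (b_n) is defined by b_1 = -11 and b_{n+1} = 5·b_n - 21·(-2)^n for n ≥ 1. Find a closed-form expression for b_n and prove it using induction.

Computing the first terms: b_1 = -11, b_2 = -13, b_3 = -149. This suggests b_n = 3(-2)^n - 5^n.
Base step (n = 1): the formula gives -11 = -11 = b_1.
Inductive step: suppose the statement holds for some k ≥ 1, so b_k = 3(-2)^k - 5^k.
Then b_{k+1} = 5·b_k - 21·(-2)^k = 5·(3(-2)^k - 5^k) - 21·(-2)^k = 3(-2)^(k + 1) - 5^(k + 1),
which is the claimed formula at n = k+1.
By induction, the statement is established for all n ≥ 1.

b_n = 3(-2)^n - 5^n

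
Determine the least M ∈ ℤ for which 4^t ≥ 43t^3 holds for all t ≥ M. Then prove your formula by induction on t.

At t = 6: 4096 < 9288, so the inequality fails and M ≥ 7. We prove 4^t ≥ 43t^3 for all t ≥ 7.
Base case (t = 7): 4^t = 16384 and 43t^3 = 14749, so 16384 ≥ 14749.
For the inductive step, assume it holds for an arbitrary k ≥ 7, so 4^k ≥ 43k^3.
Then 4^(k + 1) = 4·(4^k) ≥ 4·(43k^3).
Also, for k ≥ 7 we have 4·(43k^3) ≥ 43(k+1)^3, since 4 ≥ (1 + 1/k)^3 for all k ≥ 7.
Combining, 4^(k + 1) ≥ 43(k+1)^3.
Hence, by induction on t, the claim holds for every t ≥ 7.
Hence the smallest such M is 7.

M = 7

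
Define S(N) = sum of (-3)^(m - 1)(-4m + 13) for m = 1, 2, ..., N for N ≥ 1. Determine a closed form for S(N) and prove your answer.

We claim S(N) = (-3)^N(N - 3) + 3 for all N ≥ 1.
When N = 1: S(1) = 9, and the closed form gives 9. They agree.
Inductive step: assume the claim holds for N = m, so S(m) = (-3)^m(m - 3) + 3.
Then S(m+1) = S(m) + ((-3)^m(-4m + 9)) = ((-3)^m(m - 3) + 3) + ((-3)^m(-4m + 9)).
Simplifying, S(m+1) = -3(-3)^m·m + 6(-3)^m + 3 = (-3)^(m+1)((m+1) - 3) + 3,
which is the closed form with N = m+1.
Hence, by induction on N, the claim holds for every N ≥ 1.

S(N) = (-3)^N(N - 3) + 3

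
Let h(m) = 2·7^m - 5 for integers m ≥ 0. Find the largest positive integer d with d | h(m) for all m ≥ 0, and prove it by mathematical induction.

d = 3

Computing the first values: h(0) = -3 and h(1) = 9; gcd(-3, 9) = 3, so d ≤ 3.
We prove 3 | 2·7^m - 5 for all m ≥ 0 by induction on m.
Base case (m = 0): h(0) = -3 = 3·(-1), so 3 | h(0).
Suppose the result is true for m = i, i.e. 3 | h(i). Then
h(i+1) = 2·7^(i+1) - 5 = 7·(2·7^i - 5) + 30 = 7·h(i) + 30. The first term is divisible by 3 by the inductive hypothesis, and 30 is divisible by 3. Hence 3 | h(i+1).
By induction, the statement is established for all m ≥ 0.
Therefore the largest such d is 3.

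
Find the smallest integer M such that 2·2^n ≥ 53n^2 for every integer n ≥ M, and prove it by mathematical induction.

M = 12

At n = 11: 4096 < 6413, so the inequality fails and M ≥ 12. We prove 2·2^n ≥ 53n^2 for all n ≥ 12.
For the base case n = 12: 2·2^n = 8192 and 53n^2 = 7632, so 8192 ≥ 7632.
Inductive step: suppose the statement holds for some k ≥ 12, so 2·2^k ≥ 53k^2.
Then 2·2^(k + 1) = 2·(2·2^k) ≥ 2·(53k^2).
Also, for k ≥ 12 we have 2·(53k^2) ≥ 53(k+1)^2, since 2 ≥ (1 + 1/k)^2 for all k ≥ 12.
Combining, 2·2^(k + 1) ≥ 53(k+1)^2.
This completes the induction.
Hence the smallest such M is 12.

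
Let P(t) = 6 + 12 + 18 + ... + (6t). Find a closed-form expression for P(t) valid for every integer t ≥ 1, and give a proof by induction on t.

P(t) = 3t(t + 1)

We claim P(t) = 3t(t + 1) for all t ≥ 1.
Base step (t = 1): P(1) = 6, and the closed form gives 6. They agree.
Inductive step: suppose the statement holds for some j ≥ 1, so P(j) = 3j(j + 1).
Then P(j+1) = P(j) + (6j + 6) = (3j(j + 1)) + (6j + 6).
Simplifying, P(j+1) = 3(j + 1)(j + 2) = 3(j+1)((j+1) + 1),
which is the closed form with t = j+1.
By induction, the statement is established for all t ≥ 1.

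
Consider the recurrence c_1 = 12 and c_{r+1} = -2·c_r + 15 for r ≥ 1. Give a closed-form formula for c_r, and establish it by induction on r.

Computing the first terms: c_1 = 12, c_2 = -9, c_3 = 33. This suggests c_r = 7(-2)^(r - 1) + 5.
For the base case r = 1: the formula gives 12 = 12 = c_1.
For the inductive step, assume it holds for an arbitrary m ≥ 1, so c_m = 7(-2)^(m - 1) + 5.
Then c_{m+1} = -2·c_m + 15 = -2·(7(-2)^(m - 1) + 5) + 15 = 7(-2)^m + 5 = 7(-2)^((m+1) - 1) + 5,
which is the claimed formula at r = m+1.
By induction, the statement is established for all r ≥ 1.

c_r = 7(-2)^(r - 1) + 5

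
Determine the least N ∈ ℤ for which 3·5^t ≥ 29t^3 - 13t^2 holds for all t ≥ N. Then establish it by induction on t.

At t = 3: 375 < 666, so the inequality fails and N ≥ 4. We prove 3·5^t ≥ 29t^3 - 13t^2 for all t ≥ 4.
When t = 4: 3·5^t = 1875 and 29t^3 - 13t^2 = 1648, so 1875 ≥ 1648.
Inductive step: suppose the statement holds for some m ≥ 4, so 3·5^m ≥ 29m^3 - 13m^2.
Then 3·5^(m + 1) = 5·(3·5^m) ≥ 5·(29m^3 - 13m^2).
Also, for m ≥ 4 we have 5·(29m^3 - 13m^2) ≥ 29(m+1)^3 - 13(m+1)^2, since 5·(29m^3 - 13m^2) − (29(m+1)^3 - 13(m+1)^2) = 116m^3 - 139m^2 - 61m - 16, which is nonnegative for all m ≥ 4.
Combining, 3·5^(m + 1) ≥ 29(m+1)^3 - 13(m+1)^2.
By the principle of mathematical induction, the result holds for all t ≥ 4.
Hence the smallest such N is 4.

N = 4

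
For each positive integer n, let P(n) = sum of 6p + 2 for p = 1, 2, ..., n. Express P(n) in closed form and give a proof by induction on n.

We claim P(n) = n(3n + 5) for all n ≥ 1.
For the base case n = 1: P(1) = 8, and the closed form gives 8. They agree.
Suppose the result is true for n = p, so P(p) = p(3p + 5).
Then P(p+1) = P(p) + (6p + 8) = (p(3p + 5)) + (6p + 8).
Simplifying, P(p+1) = (p + 1)(3p + 8) = (p+1)(3(p+1) + 5),
which is the closed form with n = p+1.
By the principle of mathematical induction, the result holds for all n ≥ 1.

P(n) = n(3n + 5)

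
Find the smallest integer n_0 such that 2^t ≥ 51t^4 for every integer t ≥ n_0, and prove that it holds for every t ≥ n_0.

n_0 = 25

At t = 24: 16777216 < 16920576, so the inequality fails and n_0 ≥ 25. We prove 2^t ≥ 51t^4 for all t ≥ 25.
Base step (t = 25): 2^t = 33554432 and 51t^4 = 19921875, so 33554432 ≥ 19921875.
Inductive step: assume the claim holds for t = r, so 2^r ≥ 51r^4.
Then 2^(r + 1) = 2·(2^r) ≥ 2·(51r^4).
Also, for r ≥ 25 we have 2·(51r^4) ≥ 51(r+1)^4, since 2 ≥ (1 + 1/r)^4 for all r ≥ 25.
Combining, 2^(r + 1) ≥ 51(r+1)^4.
This completes the induction.
Hence the smallest such n_0 is 25.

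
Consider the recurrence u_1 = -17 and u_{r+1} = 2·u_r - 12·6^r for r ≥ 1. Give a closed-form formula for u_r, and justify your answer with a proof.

u_r = 2^(r - 1) - 3·6^r

Computing the first terms: u_1 = -17, u_2 = -106, u_3 = -644. This suggests u_r = 2^(r - 1) - 3·6^r.
For the base case r = 1: the formula gives -17 = -17 = u_1.
Inductive step: assume the claim holds for r = p, so u_p = 2^(p - 1) - 3·6^p.
Then u_{p+1} = 2·u_p - 12·6^p = 2·(2^(p - 1) - 3·6^p) - 12·6^p = 2^p - 3·6^(p + 1) = 2^((p+1) - 1) - 3·6^(p+1),
which is the claimed formula at r = p+1.
Hence, by induction on r, the claim holds for every r ≥ 1.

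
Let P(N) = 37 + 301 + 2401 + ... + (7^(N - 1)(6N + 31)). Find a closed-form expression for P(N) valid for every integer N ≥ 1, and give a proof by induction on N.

We claim P(N) = 7^N(N + 5) - 5 for all N ≥ 1.
Base step (N = 1): P(1) = 37, and the closed form gives 37. They agree.
For the inductive step, assume it holds for an arbitrary j ≥ 1, so P(j) = 7^j(j + 5) - 5.
Then P(j+1) = P(j) + (7^j(6j + 37)) = (7^j(j + 5) - 5) + (7^j(6j + 37)).
Simplifying, P(j+1) = 7·7^j·j + 42·7^j - 5 = 7^(j+1)((j+1) + 5) - 5,
which is the closed form with N = j+1.
Hence, by induction on N, the claim holds for every N ≥ 1.

P(N) = 7^N(N + 5) - 5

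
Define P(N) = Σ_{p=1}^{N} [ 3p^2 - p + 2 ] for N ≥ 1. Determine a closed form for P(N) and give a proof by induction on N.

P(N) = N(N^2 + N + 2)

We claim P(N) = N(N^2 + N + 2) for all N ≥ 1.
Base step (N = 1): P(1) = 4, and the closed form gives 4. They agree.
Inductive step: assume the claim holds for N = p, so P(p) = p(p^2 + p + 2).
Then P(p+1) = P(p) + (-p + 3(p + 1)^2 + 1) = (p(p^2 + p + 2)) + (-p + 3(p + 1)^2 + 1).
Simplifying, P(p+1) = (p + 1)(p^2 + 3p + 4) = (p+1)((p+1)^2 + (p+1) + 2),
which is the closed form with N = p+1.
This completes the induction.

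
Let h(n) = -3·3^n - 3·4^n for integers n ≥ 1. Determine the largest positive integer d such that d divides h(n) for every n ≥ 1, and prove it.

Computing the first values: h(1) = -21 and h(2) = -75; gcd(-21, -75) = 3, so d ≤ 3.
We prove 3 | -3·3^n - 3·4^n for all n ≥ 1 by induction on n.
When n = 1: h(1) = -21 = 3·(-7), so 3 | h(1).
Suppose the result is true for n = r, i.e. 3 | h(r). Then
h(r+1) − 4·h(r) = (-3·3^(r+1) - 3·4^(r+1)) − 4·(-3·3^r - 3·4^r) = (-3)·3^r·(3 − 4) = (3)·3^r. Since 3 | h(r) by the inductive hypothesis, 3 | 4·h(r); and 3 | 3 since 3 = 3·1. Therefore 3 | h(r+1).
By the principle of mathematical induction, the result holds for all n ≥ 1.
Therefore the largest such d is 3.

d = 3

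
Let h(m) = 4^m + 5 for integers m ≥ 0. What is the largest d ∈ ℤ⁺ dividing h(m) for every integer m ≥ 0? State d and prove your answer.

Computing the first values: h(0) = 6 and h(1) = 9; gcd(6, 9) = 3, so d ≤ 3.
We prove 3 | 4^m + 5 for all m ≥ 0 by induction on m.
Base step (m = 0): h(0) = 6 = 3·(2), so 3 | h(0).
Inductive step: assume the claim holds for m = r, i.e. 3 | h(r). Then
h(r+1) = 4^(r+1) + 5 = 4·(4^r + 5) - 15 = 4·h(r) - 15. The first term is divisible by 3 by the inductive hypothesis, and -15 is divisible by 3. Hence 3 | h(r+1).
By the principle of mathematical induction, the result holds for all m ≥ 0.
Therefore the largest such d is 3.

d = 3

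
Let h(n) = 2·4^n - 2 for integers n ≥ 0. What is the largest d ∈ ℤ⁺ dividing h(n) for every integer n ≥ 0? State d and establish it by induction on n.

d = 6

Computing the first values: h(0) = 0 and h(1) = 6; gcd(0, 6) = 6, so d ≤ 6.
We prove 6 | 2·4^n - 2 for all n ≥ 0 by induction on n.
Base case (n = 0): h(0) = 0 = 6·(0), so 6 | h(0).
Inductive step: suppose the statement holds for some i ≥ 0, i.e. 6 | h(i). Then
h(i+1) = 2·4^(i+1) - 2 = 4·(2·4^i - 2) + 6 = 4·h(i) + 6. The first term is divisible by 6 by the inductive hypothesis, and 6 is divisible by 6. Hence 6 | h(i+1).
By induction, the statement is established for all n ≥ 0.
Therefore the largest such d is 6.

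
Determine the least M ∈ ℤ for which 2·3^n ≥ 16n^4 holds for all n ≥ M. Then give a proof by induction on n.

At n = 10: 118098 < 160000, so the inequality fails and M ≥ 11. We prove 2·3^n ≥ 16n^4 for all n ≥ 11.
When n = 11: 2·3^n = 354294 and 16n^4 = 234256, so 354294 ≥ 234256.
For the inductive step, assume it holds for an arbitrary k ≥ 11, so 2·3^k ≥ 16k^4.
Then 2·3^(k + 1) = 3·(2·3^k) ≥ 3·(16k^4).
Also, for k ≥ 11 we have 3·(16k^4) ≥ 16(k+1)^4, since 3 ≥ (1 + 1/k)^4 for all k ≥ 11.
Combining, 2·3^(k + 1) ≥ 16(k+1)^4.
By induction, the statement is established for all n ≥ 11.
Hence the smallest such M is 11.

M = 11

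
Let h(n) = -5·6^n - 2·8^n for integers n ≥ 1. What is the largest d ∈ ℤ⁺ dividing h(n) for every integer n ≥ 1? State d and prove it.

Computing the first values: h(1) = -46 and h(2) = -308; gcd(-46, -308) = 2, so d ≤ 2.
We prove 2 | -5·6^n - 2·8^n for all n ≥ 1 by induction on n.
When n = 1: h(1) = -46 = 2·(-23), so 2 | h(1).
Suppose the result is true for n = p, i.e. 2 | h(p). Then
h(p+1) − 8·h(p) = (-5·6^(p+1) - 2·8^(p+1)) − 8·(-5·6^p - 2·8^p) = (-5)·6^p·(6 − 8) = (10)·6^p. Since 2 | h(p) by the inductive hypothesis, 2 | 8·h(p); and 2 | 10 since 10 = 2·5. Therefore 2 | h(p+1).
By induction, the statement is established for all n ≥ 1.
Therefore the largest such d is 2.

d = 2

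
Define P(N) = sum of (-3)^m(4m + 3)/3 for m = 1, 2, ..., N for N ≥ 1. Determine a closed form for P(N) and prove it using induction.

We claim P(N) = (-3)^N(N + 1) - 1 for all N ≥ 1.
When N = 1: P(1) = -7, and the closed form gives -7. They agree.
Inductive step: assume the claim holds for N = m, so P(m) = (-3)^m(m + 1) - 1.
Then P(m+1) = P(m) + ((-3)^m(-4m - 7)) = ((-3)^m(m + 1) - 1) + ((-3)^m(-4m - 7)).
Simplifying, P(m+1) = -3(-3)^m·m - 6(-3)^m - 1 = (-3)^(m+1)((m+1) + 1) - 1,
which is the closed form with N = m+1.
By induction, the statement is established for all N ≥ 1.

P(N) = (-3)^N(N + 1) - 1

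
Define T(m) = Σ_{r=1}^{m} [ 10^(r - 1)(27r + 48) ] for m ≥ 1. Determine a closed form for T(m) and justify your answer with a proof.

T(m) = 10^m(3m + 5) - 5

We claim T(m) = 10^m(3m + 5) - 5 for all m ≥ 1.
When m = 1: T(1) = 75, and the closed form gives 75. They agree.
Suppose the result is true for m = r, so T(r) = 10^r(3r + 5) - 5.
Then T(r+1) = T(r) + (10^r(27r + 75)) = (10^r(3r + 5) - 5) + (10^r(27r + 75)).
Simplifying, T(r+1) = 30·10^r·r + 80·10^r - 5 = 10^(r+1)(3(r+1) + 5) - 5,
which is the closed form with m = r+1.
This completes the induction.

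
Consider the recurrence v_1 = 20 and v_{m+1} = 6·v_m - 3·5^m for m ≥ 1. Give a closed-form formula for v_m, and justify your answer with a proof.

v_m = 3·5^m + 5·6^(m - 1)

Computing the first terms: v_1 = 20, v_2 = 105, v_3 = 555. This suggests v_m = 3·5^m + 5·6^(m - 1).
Base step (m = 1): the formula gives 20 = 20 = v_1.
For the inductive step, assume it holds for an arbitrary i ≥ 1, so v_i = 3·5^i + 5·6^(i - 1).
Then v_{i+1} = 6·v_i - 3·5^i = 6·(3·5^i + 5·6^(i - 1)) - 3·5^i = 3·5^(i + 1) + 5·6^i = 3·5^(i+1) + 5·6^((i+1) - 1),
which is the claimed formula at m = i+1.
By induction, the statement is established for all m ≥ 1.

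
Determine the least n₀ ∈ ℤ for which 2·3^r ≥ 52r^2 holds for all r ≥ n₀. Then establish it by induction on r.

n₀ = 7

At r = 6: 1458 < 1872, so the inequality fails and n₀ ≥ 7. We prove 2·3^r ≥ 52r^2 for all r ≥ 7.
Base step (r = 7): 2·3^r = 4374 and 52r^2 = 2548, so 4374 ≥ 2548.
Inductive step: assume the claim holds for r = p, so 2·3^p ≥ 52p^2.
Then 2·3^(p + 1) = 3·(2·3^p) ≥ 3·(52p^2).
Also, for p ≥ 7 we have 3·(52p^2) ≥ 52(p+1)^2, since 3 ≥ (1 + 1/p)^2 for all p ≥ 7.
Combining, 2·3^(p + 1) ≥ 52(p+1)^2.
This completes the induction.
Hence the smallest such n₀ is 7.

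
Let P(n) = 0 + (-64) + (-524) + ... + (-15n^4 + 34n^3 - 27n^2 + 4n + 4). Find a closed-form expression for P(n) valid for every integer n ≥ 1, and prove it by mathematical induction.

We claim P(n) = -n(n - 1)(3n^3 + 2n^2 - n + 2) for all n ≥ 1.
When n = 1: P(1) = 0, and the closed form gives 0. They agree.
Inductive step: suppose the statement holds for some p ≥ 1, so P(p) = p(-3p^4 + p^3 + 3p^2 - 3p + 2).
Then P(p+1) = P(p) + (p(-15p^3 - 26p^2 - 15p - 8)) = (p(-3p^4 + p^3 + 3p^2 - 3p + 2)) + (p(-15p^3 - 26p^2 - 15p - 8)).
Simplifying, P(p+1) = -p(p + 1)(3p^3 + 11p^2 + 12p + 6) = -(p+1)((p+1) - 1)(3(p+1)^3 + 2(p+1)^2 - (p+1) + 2),
which is the closed form with n = p+1.
By induction, the statement is established for all n ≥ 1.

P(n) = -n(n - 1)(3n^3 + 2n^2 - n + 2)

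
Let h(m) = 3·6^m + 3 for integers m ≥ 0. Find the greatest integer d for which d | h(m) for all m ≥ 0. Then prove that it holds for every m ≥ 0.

Computing the first values: h(0) = 6 and h(1) = 21; gcd(6, 21) = 3, so d ≤ 3.
We prove 3 | 3·6^m + 3 for all m ≥ 0 by induction on m.
Base case (m = 0): h(0) = 6 = 3·(2), so 3 | h(0).
Suppose the result is true for m = r, i.e. 3 | h(r). Then
h(r+1) = 3·6^(r+1) + 3 = 6·(3·6^r + 3) - 15 = 6·h(r) - 15. The first term is divisible by 3 by the inductive hypothesis, and -15 is divisible by 3. Hence 3 | h(r+1).
This completes the induction.
Therefore the largest such d is 3.

d = 3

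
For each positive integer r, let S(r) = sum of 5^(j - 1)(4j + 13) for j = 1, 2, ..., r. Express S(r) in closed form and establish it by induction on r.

S(r) = 5^r(r + 3) - 3

We claim S(r) = 5^r(r + 3) - 3 for all r ≥ 1.
Base step (r = 1): S(1) = 17, and the closed form gives 17. They agree.
Inductive step: assume the claim holds for r = j, so S(j) = 5^j(j + 3) - 3.
Then S(j+1) = S(j) + (5^j(4j + 17)) = (5^j(j + 3) - 3) + (5^j(4j + 17)).
Simplifying, S(j+1) = 5·5^j·j + 20·5^j - 3 = 5^(j+1)((j+1) + 3) - 3,
which is the closed form with r = j+1.
Hence, by induction on r, the claim holds for every r ≥ 1.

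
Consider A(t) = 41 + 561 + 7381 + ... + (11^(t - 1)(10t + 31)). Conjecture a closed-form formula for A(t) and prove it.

We claim A(t) = 11^t(t + 3) - 3 for all t ≥ 1.
Base case (t = 1): A(1) = 41, and the closed form gives 41. They agree.
Inductive step: assume the claim holds for t = i, so A(i) = 11^i(i + 3) - 3.
Then A(i+1) = A(i) + (11^i(10i + 41)) = (11^i(i + 3) - 3) + (11^i(10i + 41)).
Simplifying, A(i+1) = 11·11^i·i + 44·11^i - 3 = 11^(i+1)((i+1) + 3) - 3,
which is the closed form with t = i+1.
By induction, the statement is established for all t ≥ 1.

A(t) = 11^t(t + 3) - 3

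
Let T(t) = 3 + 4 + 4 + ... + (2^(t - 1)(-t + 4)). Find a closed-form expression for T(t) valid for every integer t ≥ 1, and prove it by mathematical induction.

We claim T(t) = 2^t(-t + 5) - 5 for all t ≥ 1.
For the base case t = 1: T(1) = 3, and the closed form gives 3. They agree.
For the inductive step, assume it holds for an arbitrary i ≥ 1, so T(i) = 2^i(-i + 5) - 5.
Then T(i+1) = T(i) + (2^i(-i + 3)) = (2^i(-i + 5) - 5) + (2^i(-i + 3)).
Simplifying, T(i+1) = -2^(i + 1)i + 2^(i + 3) - 5 = 2^(i+1)(-(i+1) + 5) - 5,
which is the closed form with t = i+1.
By the principle of mathematical induction, the result holds for all t ≥ 1.

T(t) = 2^t(-t + 5) - 5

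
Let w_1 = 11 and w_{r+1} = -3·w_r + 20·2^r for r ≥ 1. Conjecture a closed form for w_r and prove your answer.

w_r = -(-3)^r + 2^(r + 2)

Computing the first terms: w_1 = 11, w_2 = 7, w_3 = 59. This suggests w_r = -(-3)^r + 2^(r + 2).
For the base case r = 1: the formula gives 11 = 11 = w_1.
For the inductive step, assume it holds for an arbitrary j ≥ 1, so w_j = -(-3)^j + 2^(j + 2).
Then w_{j+1} = -3·w_j + 20·2^j = -3·(-(-3)^j + 2^(j + 2)) + 20·2^j = -(-3)^(j + 1) + 2^(j + 3) = -(-3)^(j+1) + 2^((j+1) + 2),
which is the claimed formula at r = j+1.
This completes the induction.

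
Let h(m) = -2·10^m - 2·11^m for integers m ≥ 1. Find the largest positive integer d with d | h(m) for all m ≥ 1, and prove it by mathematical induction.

d = 2

Computing the first values: h(1) = -42 and h(2) = -442; gcd(-42, -442) = 2, so d ≤ 2.
We prove 2 | -2·10^m - 2·11^m for all m ≥ 1 by induction on m.
For the base case m = 1: h(1) = -42 = 2·(-21), so 2 | h(1).
Inductive step: assume the claim holds for m = r, i.e. 2 | h(r). Then
h(r+1) − 11·h(r) = (-2·10^(r+1) - 2·11^(r+1)) − 11·(-2·10^r - 2·11^r) = (-2)·10^r·(10 − 11) = (2)·10^r. Since 2 | h(r) by the inductive hypothesis, 2 | 11·h(r); and 2 | 2 since 2 = 2·1. Therefore 2 | h(r+1).
By induction, the statement is established for all m ≥ 1.
Therefore the largest such d is 2.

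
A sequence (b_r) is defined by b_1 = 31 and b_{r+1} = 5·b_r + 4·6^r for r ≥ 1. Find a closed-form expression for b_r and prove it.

Computing the first terms: b_1 = 31, b_2 = 179, b_3 = 1039. This suggests b_r = 7·5^(r - 1) + 4·6^r.
Base case (r = 1): the formula gives 31 = 31 = b_1.
Inductive step: suppose the statement holds for some k ≥ 1, so b_k = 7·5^(k - 1) + 4·6^k.
Then b_{k+1} = 5·b_k + 4·6^k = 5·(7·5^(k - 1) + 4·6^k) + 4·6^k = 7·5^k + 4·6^(k + 1) = 7·5^((k+1) - 1) + 4·6^(k+1),
which is the claimed formula at r = k+1.
Hence, by induction on r, the claim holds for every r ≥ 1.

b_r = 7·5^(r - 1) + 4·6^r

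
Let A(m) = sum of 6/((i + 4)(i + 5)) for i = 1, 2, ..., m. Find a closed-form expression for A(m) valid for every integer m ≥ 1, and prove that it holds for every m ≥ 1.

A(m) = 6m/(5(m + 5))

We claim A(m) = 6m/(5(m + 5)) for all m ≥ 1.
Base case (m = 1): A(1) = 1/5, and the closed form gives 1/5. They agree.
Inductive step: assume the claim holds for m = i, so A(i) = 6i/(5(i + 5)).
Then A(i+1) = A(i) + (6/((i + 5)(i + 6))) = (6i/(5(i + 5))) + (6/((i + 5)(i + 6))).
Simplifying, A(i+1) = 6(i + 1)/(5(i + 6)) = 6(i+1)/(5((i+1) + 5)),
which is the closed form with m = i+1.
This completes the induction.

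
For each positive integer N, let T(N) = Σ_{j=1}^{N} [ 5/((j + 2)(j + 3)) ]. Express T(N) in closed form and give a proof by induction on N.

We claim T(N) = 5N/(3(N + 3)) for all N ≥ 1.
For the base case N = 1: T(1) = 5/12, and the closed form gives 5/12. They agree.
Inductive step: assume the claim holds for N = j, so T(j) = 5j/(3(j + 3)).
Then T(j+1) = T(j) + (5/((j + 3)(j + 4))) = (5j/(3(j + 3))) + (5/((j + 3)(j + 4))).
Simplifying, T(j+1) = 5(j + 1)/(3(j + 4)) = 5(j+1)/(3((j+1) + 3)),
which is the closed form with N = j+1.
By induction, the statement is established for all N ≥ 1.

T(N) = 5N/(3(N + 3))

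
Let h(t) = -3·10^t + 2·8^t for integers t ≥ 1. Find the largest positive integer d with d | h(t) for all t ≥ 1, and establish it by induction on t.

d = 2

Computing the first values: h(1) = -14 and h(2) = -172; gcd(-14, -172) = 2, so d ≤ 2.
We prove 2 | -3·10^t + 2·8^t for all t ≥ 1 by induction on t.
When t = 1: h(1) = -14 = 2·(-7), so 2 | h(1).
For the inductive step, assume it holds for an arbitrary r ≥ 1, i.e. 2 | h(r). Then
h(r+1) − 10·h(r) = (-3·10^(r+1) + 2·8^(r+1)) − 10·(-3·10^r + 2·8^r) = (2)·8^r·(8 − 10) = (-4)·8^r. Since 2 | h(r) by the inductive hypothesis, 2 | 10·h(r); and 2 | -4 since -4 = 2·-2. Therefore 2 | h(r+1).
By induction, the statement is established for all t ≥ 1.
Therefore the largest such d is 2.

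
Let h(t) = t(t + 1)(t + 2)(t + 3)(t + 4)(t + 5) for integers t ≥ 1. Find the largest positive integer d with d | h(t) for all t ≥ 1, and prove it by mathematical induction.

Computing the first values: h(1) = 720 and h(2) = 5040; gcd(720, 5040) = 720, so d ≤ 720.
We prove 720 | t(t + 1)(t + 2)(t + 3)(t + 4)(t + 5) for all t ≥ 1 by induction on t.
For the base case t = 1: h(1) = 720 = 720·(1), so 720 | h(1).
Inductive step: suppose the statement holds for some j ≥ 1, i.e. 720 | h(j). Then
h(j+1) − h(j) = (j+1)·(j+2)·(j+3)·(j+4)·(j+5)·(j+6) − j·(j+1)·(j+2)·(j+3)·(j+4)·(j+5) = (j+1)·(j+2)·(j+3)·(j+4)·(j+5)·[(j+6) − j] = 6·(j+1)·(j+2)·(j+3)·(j+4)·(j+5). The product of 5 consecutive integers is divisible by (5)! = 120, so h(j+1) − h(j) is divisible by 6·120 = 720. By the inductive hypothesis 720 | h(j), hence 720 | h(j+1).
Hence, by induction on t, the claim holds for every t ≥ 1.
Therefore the largest such d is 720.

d = 720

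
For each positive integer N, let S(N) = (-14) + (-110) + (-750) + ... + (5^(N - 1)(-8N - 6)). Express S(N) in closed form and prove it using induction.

S(N) = -5^N(2N + 1) + 1

We claim S(N) = -5^N(2N + 1) + 1 for all N ≥ 1.
Base step (N = 1): S(1) = -14, and the closed form gives -14. They agree.
Inductive step: assume the claim holds for N = i, so S(i) = -5^i(2i + 1) + 1.
Then S(i+1) = S(i) + (5^i(-8i - 14)) = (-5^i(2i + 1) + 1) + (5^i(-8i - 14)).
Simplifying, S(i+1) = -10·5^i·i - 15·5^i + 1 = -5^(i+1)(2(i+1) + 1) + 1,
which is the closed form with N = i+1.
By induction, the statement is established for all N ≥ 1.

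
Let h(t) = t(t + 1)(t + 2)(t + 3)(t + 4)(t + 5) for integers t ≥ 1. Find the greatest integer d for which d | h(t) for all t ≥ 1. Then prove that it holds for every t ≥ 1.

Computing the first values: h(1) = 720 and h(2) = 5040; gcd(720, 5040) = 720, so d ≤ 720.
We prove 720 | t(t + 1)(t + 2)(t + 3)(t + 4)(t + 5) for all t ≥ 1 by induction on t.
For the base case t = 1: h(1) = 720 = 720·(1), so 720 | h(1).
Inductive step: assume the claim holds for t = j, i.e. 720 | h(j). Then
h(j+1) − h(j) = (j+1)·(j+2)·(j+3)·(j+4)·(j+5)·(j+6) − j·(j+1)·(j+2)·(j+3)·(j+4)·(j+5) = (j+1)·(j+2)·(j+3)·(j+4)·(j+5)·[(j+6) − j] = 6·(j+1)·(j+2)·(j+3)·(j+4)·(j+5). The product of 5 consecutive integers is divisible by (5)! = 120, so h(j+1) − h(j) is divisible by 6·120 = 720. By the inductive hypothesis 720 | h(j), hence 720 | h(j+1).
This completes the induction.
Therefore the largest such d is 720.

d = 720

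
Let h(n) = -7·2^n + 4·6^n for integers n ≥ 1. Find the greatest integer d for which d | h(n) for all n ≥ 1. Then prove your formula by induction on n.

Computing the first values: h(1) = 10 and h(2) = 116; gcd(10, 116) = 2, so d ≤ 2.
We prove 2 | -7·2^n + 4·6^n for all n ≥ 1 by induction on n.
When n = 1: h(1) = 10 = 2·(5), so 2 | h(1).
Inductive step: assume the claim holds for n = m, i.e. 2 | h(m). Then
h(m+1) − 6·h(m) = (-7·2^(m+1) + 4·6^(m+1)) − 6·(-7·2^m + 4·6^m) = (-7)·2^m·(2 − 6) = (28)·2^m. Since 2 | h(m) by the inductive hypothesis, 2 | 6·h(m); and 2 | 28 since 28 = 2·14. Therefore 2 | h(m+1).
This completes the induction.
Therefore the largest such d is 2.

d = 2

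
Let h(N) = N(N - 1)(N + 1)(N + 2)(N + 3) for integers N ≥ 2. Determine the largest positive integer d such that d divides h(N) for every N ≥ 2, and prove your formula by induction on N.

d = 120

Computing the first values: h(2) = 120 and h(3) = 720; gcd(120, 720) = 120, so d ≤ 120.
We prove 120 | N(N - 1)(N + 1)(N + 2)(N + 3) for all N ≥ 2 by induction on N.
When N = 2: h(2) = 120 = 120·(1), so 120 | h(2).
Inductive step: assume the claim holds for N = i, i.e. 120 | h(i). Then
h(i+1) − h(i) = i·(i+1)·(i+2)·(i+3)·(i+4) − (i-1)·i·(i+1)·(i+2)·(i+3) = i·(i+1)·(i+2)·(i+3)·[(i+4) − (i-1)] = 5·i·(i+1)·(i+2)·(i+3). The product of 4 consecutive integers is divisible by (4)! = 24, so h(i+1) − h(i) is divisible by 5·24 = 120. By the inductive hypothesis 120 | h(i), hence 120 | h(i+1).
By the principle of mathematical induction, the result holds for all N ≥ 2.
Therefore the largest such d is 120.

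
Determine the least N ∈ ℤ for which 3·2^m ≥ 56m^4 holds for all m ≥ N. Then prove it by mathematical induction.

N = 23

At m = 22: 12582912 < 13118336, so the inequality fails and N ≥ 23. We prove 3·2^m ≥ 56m^4 for all m ≥ 23.
Base step (m = 23): 3·2^m = 25165824 and 56m^4 = 15671096, so 25165824 ≥ 15671096.
Inductive step: suppose the statement holds for some k ≥ 23, so 3·2^k ≥ 56k^4.
Then 3·2^(k + 1) = 2·(3·2^k) ≥ 2·(56k^4).
Also, for k ≥ 23 we have 2·(56k^4) ≥ 56(k+1)^4, since 2 ≥ (1 + 1/k)^4 for all k ≥ 23.
Combining, 3·2^(k + 1) ≥ 56(k+1)^4.
This completes the induction.
Hence the smallest such N is 23.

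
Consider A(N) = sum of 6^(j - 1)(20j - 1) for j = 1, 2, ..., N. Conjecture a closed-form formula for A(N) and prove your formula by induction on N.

We claim A(N) = 6^N(4N - 1) + 1 for all N ≥ 1.
When N = 1: A(1) = 19, and the closed form gives 19. They agree.
Suppose the result is true for N = j, so A(j) = 6^j(4j - 1) + 1.
Then A(j+1) = A(j) + (6^j(20j + 19)) = (6^j(4j - 1) + 1) + (6^j(20j + 19)).
Simplifying, A(j+1) = 24·6^j·j + 18·6^j + 1 = 6^(j+1)(4(j+1) - 1) + 1,
which is the closed form with N = j+1.
By induction, the statement is established for all N ≥ 1.

A(N) = 6^N(4N - 1) + 1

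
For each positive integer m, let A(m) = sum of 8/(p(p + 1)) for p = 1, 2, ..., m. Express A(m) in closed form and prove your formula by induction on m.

A(m) = 8m/(m + 1)

We claim A(m) = 8m/(m + 1) for all m ≥ 1.
Base case (m = 1): A(1) = 4, and the closed form gives 4. They agree.
For the inductive step, assume it holds for an arbitrary p ≥ 1, so A(p) = 8p/(p + 1).
Then A(p+1) = A(p) + (8/((p + 1)(p + 2))) = (8p/(p + 1)) + (8/((p + 1)(p + 2))).
Simplifying, A(p+1) = 8(p + 1)/(p + 2) = 8(p+1)/((p+1) + 1),
which is the closed form with m = p+1.
By induction, the statement is established for all m ≥ 1.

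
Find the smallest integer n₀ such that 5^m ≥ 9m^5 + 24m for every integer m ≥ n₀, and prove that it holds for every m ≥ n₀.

n₀ = 8

At m = 7: 78125 < 151431, so the inequality fails and n₀ ≥ 8. We prove 5^m ≥ 9m^5 + 24m for all m ≥ 8.
Base case (m = 8): 5^m = 390625 and 9m^5 + 24m = 295104, so 390625 ≥ 295104.
For the inductive step, assume it holds for an arbitrary k ≥ 8, so 5^k ≥ 9k^5 + 24k.
Then 5^(k + 1) = 5·(5^k) ≥ 5·(9k^5 + 24k).
Also, for k ≥ 8 we have 5·(9k^5 + 24k) ≥ 9(k+1)^5 + 24(k+1), since 5·(9k^5 + 24k) − (9(k+1)^5 + 24(k+1)) = 36k^5 - 45k^4 - 90k^3 - 90k^2 + 51k - 33, which is nonnegative for all k ≥ 8.
Combining, 5^(k + 1) ≥ 9(k+1)^5 + 24(k+1).
By the principle of mathematical induction, the result holds for all m ≥ 8.
Hence the smallest such n₀ is 8.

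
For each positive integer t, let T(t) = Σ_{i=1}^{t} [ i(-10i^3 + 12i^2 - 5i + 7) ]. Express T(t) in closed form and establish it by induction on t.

T(t) = -t(t + 1)(2t^3 - t - 3)

We claim T(t) = -t(t + 1)(2t^3 - t - 3) for all t ≥ 1.
When t = 1: T(1) = 4, and the closed form gives 4. They agree.
Inductive step: assume the claim holds for t = i, so T(i) = i(-2i^4 - 2i^3 + i^2 + 4i + 3).
Then T(i+1) = T(i) + (-10i^4 - 28i^3 - 29i^2 - 7i + 4) = (i(-2i^4 - 2i^3 + i^2 + 4i + 3)) + (-10i^4 - 28i^3 - 29i^2 - 7i + 4).
Simplifying, T(i+1) = -(i + 1)(i + 2)(2i^3 + 6i^2 + 5i - 2) = -(i+1)((i+1) + 1)(2(i+1)^3 - (i+1) - 3),
which is the closed form with t = i+1.
By induction, the statement is established for all t ≥ 1.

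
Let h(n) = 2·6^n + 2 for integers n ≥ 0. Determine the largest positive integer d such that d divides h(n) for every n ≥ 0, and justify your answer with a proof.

Computing the first values: h(0) = 4 and h(1) = 14; gcd(4, 14) = 2, so d ≤ 2.
We prove 2 | 2·6^n + 2 for all n ≥ 0 by induction on n.
For the base case n = 0: h(0) = 4 = 2·(2), so 2 | h(0).
Inductive step: assume the claim holds for n = p, i.e. 2 | h(p). Then
h(p+1) = 2·6^(p+1) + 2 = 6·(2·6^p + 2) - 10 = 6·h(p) - 10. The first term is divisible by 2 by the inductive hypothesis, and -10 is divisible by 2. Hence 2 | h(p+1).
Hence, by induction on n, the claim holds for every n ≥ 0.
Therefore the largest such d is 2.

d = 2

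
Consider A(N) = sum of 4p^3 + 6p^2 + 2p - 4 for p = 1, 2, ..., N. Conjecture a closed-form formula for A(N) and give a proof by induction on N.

A(N) = N(N^3 + 4N^2 + 5N - 2)

We claim A(N) = N(N^3 + 4N^2 + 5N - 2) for all N ≥ 1.
Base case (N = 1): A(1) = 8, and the closed form gives 8. They agree.
Inductive step: assume the claim holds for N = p, so A(p) = p(p^3 + 4p^2 + 5p - 2).
Then A(p+1) = A(p) + (4p^3 + 18p^2 + 26p + 8) = (p(p^3 + 4p^2 + 5p - 2)) + (4p^3 + 18p^2 + 26p + 8).
Simplifying, A(p+1) = (p + 1)(p^3 + 7p^2 + 16p + 8) = (p+1)((p+1)^3 + 4(p+1)^2 + 5(p+1) - 2),
which is the closed form with N = p+1.
By induction, the statement is established for all N ≥ 1.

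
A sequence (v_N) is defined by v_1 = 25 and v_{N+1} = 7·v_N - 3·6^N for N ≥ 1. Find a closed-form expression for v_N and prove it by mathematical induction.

Computing the first terms: v_1 = 25, v_2 = 157, v_3 = 991. This suggests v_N = 3·6^N + 7^N.
For the base case N = 1: the formula gives 25 = 25 = v_1.
Suppose the result is true for N = k, so v_k = 3·6^k + 7^k.
Then v_{k+1} = 7·v_k - 3·6^k = 7·(3·6^k + 7^k) - 3·6^k = 3·6^(k + 1) + 7^(k + 1),
which is the claimed formula at N = k+1.
By induction, the statement is established for all N ≥ 1.

v_N = 3·6^N + 7^N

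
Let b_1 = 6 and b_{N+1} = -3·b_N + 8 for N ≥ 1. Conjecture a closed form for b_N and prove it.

Computing the first terms: b_1 = 6, b_2 = -10, b_3 = 38. This suggests b_N = 4(-3)^(N - 1) + 2.
For the base case N = 1: the formula gives 6 = 6 = b_1.
Suppose the result is true for N = r, so b_r = 4(-3)^(r - 1) + 2.
Then b_{r+1} = -3·b_r + 8 = -3·(4(-3)^(r - 1) + 2) + 8 = 4(-3)^r + 2 = 4(-3)^((r+1) - 1) + 2,
which is the claimed formula at N = r+1.
By induction, the statement is established for all N ≥ 1.

b_N = 4(-3)^(N - 1) + 2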